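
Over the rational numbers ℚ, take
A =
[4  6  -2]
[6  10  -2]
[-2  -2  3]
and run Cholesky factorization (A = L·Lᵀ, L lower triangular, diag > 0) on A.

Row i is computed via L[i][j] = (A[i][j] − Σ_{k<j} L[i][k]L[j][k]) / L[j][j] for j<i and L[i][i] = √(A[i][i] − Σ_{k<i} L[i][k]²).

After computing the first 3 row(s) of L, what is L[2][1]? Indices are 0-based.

L[2][1] = 1

Step 1: L[0][0] = √(4) = 2.
  L[1][0] = (6) / L[0][0] = 3.
Step 2: L[1][1] = √(1) = 1.
  L[2][0] = (-2) / L[0][0] = -1.
  L[2][1] = (1) / L[1][1] = 1.
Step 3: L[2][2] = √(1) = 1.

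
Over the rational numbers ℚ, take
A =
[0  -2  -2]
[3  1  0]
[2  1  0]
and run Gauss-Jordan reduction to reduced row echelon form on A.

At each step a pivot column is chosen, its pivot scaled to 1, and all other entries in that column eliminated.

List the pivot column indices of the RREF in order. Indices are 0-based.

pivot(0,0): swap R0↔R1
pivot(0,0)=3: scale R0 → (1, 1/3, 0)
  clear (2,0): R2 −= (2)R0 → (0, 1/3, 0)
pivot(1,1)=-2: scale R1 → (0, 1, 1)
  clear (0,1): R0 −= (1/3)R1 → (1, 0, -1/3)
  clear (2,1): R2 −= (1/3)R1 → (0, 0, -1/3)
pivot(2,2)=-1/3: scale R2 → (0, 0, 1)
  clear (0,2): R0 −= (-1/3)R2 → (1, 0, 0)
  clear (1,2): R1 −= (1)R2 → (0, 1, 0)

pivot columns: 0, 1, 2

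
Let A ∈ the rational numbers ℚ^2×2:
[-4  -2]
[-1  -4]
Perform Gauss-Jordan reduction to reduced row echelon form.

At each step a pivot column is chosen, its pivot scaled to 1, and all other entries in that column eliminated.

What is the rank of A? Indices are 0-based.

[1] R0 /= -4  ⇒  (1, 1/2)
     R1 -= -1·R0  ⇒  (0, -7/2)
[2] R1 /= -7/2  ⇒  (0, 1)
     R0 -= 1/2·R1  ⇒  (1, 0)

rank = 2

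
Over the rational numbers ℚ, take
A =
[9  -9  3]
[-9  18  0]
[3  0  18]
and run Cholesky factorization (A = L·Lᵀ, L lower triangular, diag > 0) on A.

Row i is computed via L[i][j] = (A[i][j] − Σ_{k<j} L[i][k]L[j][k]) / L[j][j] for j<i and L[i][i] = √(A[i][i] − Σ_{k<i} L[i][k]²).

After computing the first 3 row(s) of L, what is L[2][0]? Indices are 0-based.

L[2][0] = 1

Step 1: L[0][0] = √(9) = 3.
  L[1][0] = (-9) / L[0][0] = -3.
Step 2: L[1][1] = √(9) = 3.
  L[2][0] = (3) / L[0][0] = 1.
  L[2][1] = (3) / L[1][1] = 1.
Step 3: L[2][2] = √(16) = 4.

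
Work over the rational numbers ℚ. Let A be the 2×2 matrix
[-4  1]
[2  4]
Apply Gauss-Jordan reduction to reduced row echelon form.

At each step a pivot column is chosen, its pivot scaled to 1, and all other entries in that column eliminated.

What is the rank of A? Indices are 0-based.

rank = 2

pivot(0,0)=-4: scale R0 → (1, -1/4)
  clear (1,0): R1 −= (2)R0 → (0, 9/2)
pivot(1,1)=9/2: scale R1 → (0, 1)
  clear (0,1): R0 −= (-1/4)R1 → (1, 0)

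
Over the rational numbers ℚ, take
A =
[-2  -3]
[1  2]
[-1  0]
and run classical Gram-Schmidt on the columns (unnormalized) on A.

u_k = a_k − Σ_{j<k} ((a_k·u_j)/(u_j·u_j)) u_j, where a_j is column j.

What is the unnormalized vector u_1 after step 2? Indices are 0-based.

u_1 = (-1/3, 2/3, 4/3)

Step 1: u_0 = a_0 = (-2, 1, -1).
Step 2: u_1 = a_1 − (4/3)·u_0 = (-1/3, 2/3, 4/3).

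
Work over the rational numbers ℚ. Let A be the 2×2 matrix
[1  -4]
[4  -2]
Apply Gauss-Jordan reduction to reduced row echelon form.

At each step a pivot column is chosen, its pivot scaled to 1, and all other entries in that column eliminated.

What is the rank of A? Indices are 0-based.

rank = 2

[1] R0 /= 1  ⇒  (1, -4)
     R1 -= 4·R0  ⇒  (0, 14)
[2] R1 /= 14  ⇒  (0, 1)
     R0 -= -4·R1  ⇒  (1, 0)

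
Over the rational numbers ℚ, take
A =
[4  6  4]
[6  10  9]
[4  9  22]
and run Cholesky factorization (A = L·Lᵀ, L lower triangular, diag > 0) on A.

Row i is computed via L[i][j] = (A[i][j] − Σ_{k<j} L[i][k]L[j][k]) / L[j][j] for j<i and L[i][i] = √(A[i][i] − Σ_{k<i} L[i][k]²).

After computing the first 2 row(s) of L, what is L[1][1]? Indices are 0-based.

Step 1: L[0][0] = √(4) = 2.
  L[1][0] = (6) / L[0][0] = 3.
Step 2: L[1][1] = √(1) = 1.

L[1][1] = 1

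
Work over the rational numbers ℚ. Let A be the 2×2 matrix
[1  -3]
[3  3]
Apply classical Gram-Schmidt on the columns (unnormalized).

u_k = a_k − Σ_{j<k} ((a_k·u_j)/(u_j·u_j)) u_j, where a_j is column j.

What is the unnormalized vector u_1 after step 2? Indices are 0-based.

Step 1: u_0 = a_0 = (1, 3).
Step 2: u_1 = a_1 − (3/5)·u_0 = (-18/5, 6/5).

u_1 = (-18/5, 6/5)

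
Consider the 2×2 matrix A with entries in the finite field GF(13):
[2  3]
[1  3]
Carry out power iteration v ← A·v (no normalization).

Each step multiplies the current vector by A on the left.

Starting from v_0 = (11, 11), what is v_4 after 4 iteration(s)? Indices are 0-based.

v_0 = (11, 11).
v_1 = A·v_0 = (3, 5).
v_2 = A·v_1 = (8, 5).
v_3 = A·v_2 = (5, 10).
v_4 = A·v_3 = (1, 9).

v_4 = (1, 9)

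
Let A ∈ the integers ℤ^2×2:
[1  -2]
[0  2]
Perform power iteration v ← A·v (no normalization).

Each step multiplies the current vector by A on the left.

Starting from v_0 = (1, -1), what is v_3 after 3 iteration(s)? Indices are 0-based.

v_0 = (1, -1).
v_1 = A·v_0 = (3, -2).
v_2 = A·v_1 = (7, -4).
v_3 = A·v_2 = (15, -8).

v_3 = (15, -8)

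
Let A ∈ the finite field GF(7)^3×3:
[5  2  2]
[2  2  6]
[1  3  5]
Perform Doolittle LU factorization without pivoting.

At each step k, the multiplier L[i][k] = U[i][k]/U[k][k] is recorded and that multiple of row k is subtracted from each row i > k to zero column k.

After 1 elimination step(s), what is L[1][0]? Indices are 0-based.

Step 1: pivot at (0,0) is 5.
  row1 ← row1 − (6)·row0  ⇒  L[1][0]=6, U row1=(0, 4, 1)
  row2 ← row2 − (3)·row0  ⇒  L[2][0]=3, U row2=(0, 4, 6)

L[1][0] = 6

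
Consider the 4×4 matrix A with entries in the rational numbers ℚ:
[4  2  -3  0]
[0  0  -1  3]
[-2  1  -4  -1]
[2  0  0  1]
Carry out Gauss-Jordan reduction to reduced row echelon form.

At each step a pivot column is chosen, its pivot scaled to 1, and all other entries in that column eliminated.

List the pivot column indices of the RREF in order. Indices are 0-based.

pivot columns: 0, 1, 2, 3

step 1: normalize row 0 (÷4) = (1, 1/2, -3/4, 0)
  row 2: subtract -2×row0 = (0, 2, -11/2, -1)
  row 3: subtract 2×row0 = (0, -1, 3/2, 1)
step 2: exchange rows 1,2
step 2: normalize row 1 (÷2) = (0, 1, -11/4, -1/2)
  row 0: subtract 1/2×row1 = (1, 0, 5/8, 1/4)
  row 3: subtract -1×row1 = (0, 0, -5/4, 1/2)
step 3: normalize row 2 (÷-1) = (0, 0, 1, -3)
  row 0: subtract 5/8×row2 = (1, 0, 0, 17/8)
  row 1: subtract -11/4×row2 = (0, 1, 0, -35/4)
  row 3: subtract -5/4×row2 = (0, 0, 0, -13/4)
step 4: normalize row 3 (÷-13/4) = (0, 0, 0, 1)
  row 0: subtract 17/8×row3 = (1, 0, 0, 0)
  row 1: subtract -35/4×row3 = (0, 1, 0, 0)
  row 2: subtract -3×row3 = (0, 0, 1, 0)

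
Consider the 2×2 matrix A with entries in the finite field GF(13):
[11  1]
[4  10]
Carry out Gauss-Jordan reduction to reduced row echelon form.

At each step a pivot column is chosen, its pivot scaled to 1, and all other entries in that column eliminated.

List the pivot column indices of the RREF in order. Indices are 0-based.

pivot columns: 0, 1

step 1: normalize row 0 (÷11) = (1, 6)
  row 1: subtract 4×row0 = (0, 12)
step 2: normalize row 1 (÷12) = (0, 1)
  row 0: subtract 6×row1 = (1, 0)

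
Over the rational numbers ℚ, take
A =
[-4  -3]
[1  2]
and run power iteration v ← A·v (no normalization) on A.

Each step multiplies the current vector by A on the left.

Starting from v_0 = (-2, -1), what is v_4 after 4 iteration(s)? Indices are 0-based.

v_0 = (-2, -1).
v_1 = A·v_0 = (11, -4).
v_2 = A·v_1 = (-32, 3).
v_3 = A·v_2 = (119, -26).
v_4 = A·v_3 = (-398, 67).

v_4 = (-398, 67)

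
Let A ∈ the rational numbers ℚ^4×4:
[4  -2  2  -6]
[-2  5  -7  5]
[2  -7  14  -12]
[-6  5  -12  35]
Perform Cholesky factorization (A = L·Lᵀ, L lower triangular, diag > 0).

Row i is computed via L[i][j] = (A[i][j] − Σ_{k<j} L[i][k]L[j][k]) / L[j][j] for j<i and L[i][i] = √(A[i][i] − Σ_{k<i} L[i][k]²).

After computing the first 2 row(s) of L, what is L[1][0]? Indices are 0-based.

Step 1: L[0][0] = √(4) = 2.
  L[1][0] = (-2) / L[0][0] = -1.
Step 2: L[1][1] = √(4) = 2.

L[1][0] = -1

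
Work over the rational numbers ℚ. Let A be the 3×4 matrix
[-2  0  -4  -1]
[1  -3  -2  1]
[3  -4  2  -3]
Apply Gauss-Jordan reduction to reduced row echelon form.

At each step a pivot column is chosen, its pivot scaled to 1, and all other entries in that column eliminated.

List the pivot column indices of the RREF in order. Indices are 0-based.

pivot columns: 0, 1, 2

[1] R0 /= -2  ⇒  (1, 0, 2, 1/2)
     R1 -= 1·R0  ⇒  (0, -3, -4, 1/2)
     R2 -= 3·R0  ⇒  (0, -4, -4, -9/2)
[2] R1 /= -3  ⇒  (0, 1, 4/3, -1/6)
     R2 -= -4·R1  ⇒  (0, 0, 4/3, -31/6)
[3] R2 /= 4/3  ⇒  (0, 0, 1, -31/8)
     R0 -= 2·R2  ⇒  (1, 0, 0, 33/4)
     R1 -= 4/3·R2  ⇒  (0, 1, 0, 5)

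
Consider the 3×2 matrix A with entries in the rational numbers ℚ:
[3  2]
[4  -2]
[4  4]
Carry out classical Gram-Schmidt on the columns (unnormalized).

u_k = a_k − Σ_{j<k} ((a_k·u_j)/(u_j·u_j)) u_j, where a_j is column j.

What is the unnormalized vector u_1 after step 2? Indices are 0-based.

Step 1: u_0 = a_0 = (3, 4, 4).
Step 2: u_1 = a_1 − (14/41)·u_0 = (40/41, -138/41, 108/41).

u_1 = (40/41, -138/41, 108/41)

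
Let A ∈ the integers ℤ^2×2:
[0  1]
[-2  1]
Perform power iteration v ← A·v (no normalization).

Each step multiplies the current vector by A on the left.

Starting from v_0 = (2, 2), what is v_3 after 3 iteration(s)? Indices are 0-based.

v_0 = (2, 2).
v_1 = A·v_0 = (2, -2).
v_2 = A·v_1 = (-2, -6).
v_3 = A·v_2 = (-6, -2).

v_3 = (-6, -2)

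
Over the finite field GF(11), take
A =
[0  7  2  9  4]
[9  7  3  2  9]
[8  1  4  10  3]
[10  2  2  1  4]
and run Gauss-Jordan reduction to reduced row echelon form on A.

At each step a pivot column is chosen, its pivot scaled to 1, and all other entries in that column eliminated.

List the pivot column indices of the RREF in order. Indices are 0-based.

[1] R0 <-> R1
[1] R0 /= 9  ⇒  (1, 2, 4, 10, 1)
     R2 -= 8·R0  ⇒  (0, 7, 5, 7, 6)
     R3 -= 10·R0  ⇒  (0, 4, 6, 0, 5)
[2] R1 /= 7  ⇒  (0, 1, 5, 6, 10)
     R0 -= 2·R1  ⇒  (1, 0, 5, 9, 3)
     R2 -= 7·R1  ⇒  (0, 0, 3, 9, 2)
     R3 -= 4·R1  ⇒  (0, 0, 8, 9, 9)
[3] R2 /= 3  ⇒  (0, 0, 1, 3, 8)
     R0 -= 5·R2  ⇒  (1, 0, 0, 5, 7)
     R1 -= 5·R2  ⇒  (0, 1, 0, 2, 3)
     R3 -= 8·R2  ⇒  (0, 0, 0, 7, 0)
[4] R3 /= 7  ⇒  (0, 0, 0, 1, 0)
     R0 -= 5·R3  ⇒  (1, 0, 0, 0, 7)
     R1 -= 2·R3  ⇒  (0, 1, 0, 0, 3)
     R2 -= 3·R3  ⇒  (0, 0, 1, 0, 8)

pivot columns: 0, 1, 2, 3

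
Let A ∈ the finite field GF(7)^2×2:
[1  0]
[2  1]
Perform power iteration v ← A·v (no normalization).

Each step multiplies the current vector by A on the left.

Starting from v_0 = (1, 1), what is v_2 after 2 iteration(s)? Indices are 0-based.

v_2 = (1, 5)

v_0 = (1, 1).
v_1 = A·v_0 = (1, 3).
v_2 = A·v_1 = (1, 5).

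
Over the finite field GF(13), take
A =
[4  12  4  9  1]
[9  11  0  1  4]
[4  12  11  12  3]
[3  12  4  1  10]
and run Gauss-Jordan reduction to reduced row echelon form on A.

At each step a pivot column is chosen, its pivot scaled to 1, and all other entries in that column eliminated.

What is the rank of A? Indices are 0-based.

[1] R0 /= 4  ⇒  (1, 3, 1, 12, 10)
     R1 -= 9·R0  ⇒  (0, 10, 4, 10, 5)
     R2 -= 4·R0  ⇒  (0, 0, 7, 3, 2)
     R3 -= 3·R0  ⇒  (0, 3, 1, 4, 6)
[2] R1 /= 10  ⇒  (0, 1, 3, 1, 7)
     R0 -= 3·R1  ⇒  (1, 0, 5, 9, 2)
     R3 -= 3·R1  ⇒  (0, 0, 5, 1, 11)
[3] R2 /= 7  ⇒  (0, 0, 1, 6, 4)
     R0 -= 5·R2  ⇒  (1, 0, 0, 5, 8)
     R1 -= 3·R2  ⇒  (0, 1, 0, 9, 8)
     R3 -= 5·R2  ⇒  (0, 0, 0, 10, 4)
[4] R3 /= 10  ⇒  (0, 0, 0, 1, 3)
     R0 -= 5·R3  ⇒  (1, 0, 0, 0, 6)
     R1 -= 9·R3  ⇒  (0, 1, 0, 0, 7)
     R2 -= 6·R3  ⇒  (0, 0, 1, 0, 12)

rank = 4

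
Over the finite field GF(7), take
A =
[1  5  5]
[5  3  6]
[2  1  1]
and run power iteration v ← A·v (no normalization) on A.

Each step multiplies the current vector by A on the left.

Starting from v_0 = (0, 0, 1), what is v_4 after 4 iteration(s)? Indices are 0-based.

v_4 = (6, 6, 5)

v_0 = (0, 0, 1).
v_1 = A·v_0 = (5, 6, 1).
v_2 = A·v_1 = (5, 0, 3).
v_3 = A·v_2 = (6, 1, 6).
v_4 = A·v_3 = (6, 6, 5).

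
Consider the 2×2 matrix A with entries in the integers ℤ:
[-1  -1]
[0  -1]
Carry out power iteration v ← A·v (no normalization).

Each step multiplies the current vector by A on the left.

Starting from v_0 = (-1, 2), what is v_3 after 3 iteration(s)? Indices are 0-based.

v_0 = (-1, 2).
v_1 = A·v_0 = (-1, -2).
v_2 = A·v_1 = (3, 2).
v_3 = A·v_2 = (-5, -2).

v_3 = (-5, -2)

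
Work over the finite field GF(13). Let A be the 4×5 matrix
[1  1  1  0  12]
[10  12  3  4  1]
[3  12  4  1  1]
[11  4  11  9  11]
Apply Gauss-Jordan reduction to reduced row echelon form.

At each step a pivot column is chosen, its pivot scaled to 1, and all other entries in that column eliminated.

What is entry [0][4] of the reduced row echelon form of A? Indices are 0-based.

M[0][4] = 7

step 1: normalize row 0 (÷1) = (1, 1, 1, 0, 12)
  row 1: subtract 10×row0 = (0, 2, 6, 4, 11)
  row 2: subtract 3×row0 = (0, 9, 1, 1, 4)
  row 3: subtract 11×row0 = (0, 6, 0, 9, 9)
step 2: normalize row 1 (÷2) = (0, 1, 3, 2, 12)
  row 0: subtract 1×row1 = (1, 0, 11, 11, 0)
  row 2: subtract 9×row1 = (0, 0, 0, 9, 0)
  row 3: subtract 6×row1 = (0, 0, 8, 10, 2)
step 3: exchange rows 2,3
step 3: normalize row 2 (÷8) = (0, 0, 1, 11, 10)
  row 0: subtract 11×row2 = (1, 0, 0, 7, 7)
  row 1: subtract 3×row2 = (0, 1, 0, 8, 8)
step 4: normalize row 3 (÷9) = (0, 0, 0, 1, 0)
  row 0: subtract 7×row3 = (1, 0, 0, 0, 7)
  row 1: subtract 8×row3 = (0, 1, 0, 0, 8)
  row 2: subtract 11×row3 = (0, 0, 1, 0, 10)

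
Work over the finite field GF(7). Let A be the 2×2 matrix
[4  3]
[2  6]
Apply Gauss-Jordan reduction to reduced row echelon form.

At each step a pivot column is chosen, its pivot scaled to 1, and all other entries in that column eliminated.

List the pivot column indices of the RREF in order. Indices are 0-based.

step 1: normalize row 0 (÷4) = (1, 6)
  row 1: subtract 2×row0 = (0, 1)
step 2: normalize row 1 (÷1) = (0, 1)
  row 0: subtract 6×row1 = (1, 0)

pivot columns: 0, 1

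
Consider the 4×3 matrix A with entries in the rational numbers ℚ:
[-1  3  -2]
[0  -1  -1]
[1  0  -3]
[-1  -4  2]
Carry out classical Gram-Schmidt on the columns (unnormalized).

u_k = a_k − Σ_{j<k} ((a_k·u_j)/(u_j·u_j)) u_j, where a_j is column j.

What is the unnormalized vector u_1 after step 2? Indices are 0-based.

Step 1: u_0 = a_0 = (-1, 0, 1, -1).
Step 2: u_1 = a_1 − (1/3)·u_0 = (10/3, -1, -1/3, -11/3).

u_1 = (10/3, -1, -1/3, -11/3)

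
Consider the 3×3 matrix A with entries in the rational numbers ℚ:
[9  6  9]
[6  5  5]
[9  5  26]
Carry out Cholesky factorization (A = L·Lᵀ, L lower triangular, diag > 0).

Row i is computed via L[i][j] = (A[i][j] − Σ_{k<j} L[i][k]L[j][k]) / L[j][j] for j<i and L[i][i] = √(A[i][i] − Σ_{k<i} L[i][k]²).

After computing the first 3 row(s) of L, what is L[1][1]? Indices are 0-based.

Step 1: L[0][0] = √(9) = 3.
  L[1][0] = (6) / L[0][0] = 2.
Step 2: L[1][1] = √(1) = 1.
  L[2][0] = (9) / L[0][0] = 3.
  L[2][1] = (-1) / L[1][1] = -1.
Step 3: L[2][2] = √(16) = 4.

L[1][1] = 1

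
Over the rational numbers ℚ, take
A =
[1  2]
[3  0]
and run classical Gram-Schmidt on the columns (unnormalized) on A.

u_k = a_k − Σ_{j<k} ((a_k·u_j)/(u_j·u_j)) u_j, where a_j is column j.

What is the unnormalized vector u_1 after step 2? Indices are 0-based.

Step 1: u_0 = a_0 = (1, 3).
Step 2: u_1 = a_1 − (1/5)·u_0 = (9/5, -3/5).

u_1 = (9/5, -3/5)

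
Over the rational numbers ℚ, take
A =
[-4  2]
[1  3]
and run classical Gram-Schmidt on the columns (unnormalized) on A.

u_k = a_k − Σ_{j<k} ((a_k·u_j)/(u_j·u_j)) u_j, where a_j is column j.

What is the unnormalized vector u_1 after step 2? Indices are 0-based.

u_1 = (14/17, 56/17)

Step 1: u_0 = a_0 = (-4, 1).
Step 2: u_1 = a_1 − (-5/17)·u_0 = (14/17, 56/17).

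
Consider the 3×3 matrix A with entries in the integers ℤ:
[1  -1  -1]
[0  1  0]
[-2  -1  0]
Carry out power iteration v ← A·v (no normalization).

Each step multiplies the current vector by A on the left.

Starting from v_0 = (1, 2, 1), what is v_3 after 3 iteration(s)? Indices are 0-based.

v_3 = (-4, 2, -2)

v_0 = (1, 2, 1).
v_1 = A·v_0 = (-2, 2, -4).
v_2 = A·v_1 = (0, 2, 2).
v_3 = A·v_2 = (-4, 2, -2).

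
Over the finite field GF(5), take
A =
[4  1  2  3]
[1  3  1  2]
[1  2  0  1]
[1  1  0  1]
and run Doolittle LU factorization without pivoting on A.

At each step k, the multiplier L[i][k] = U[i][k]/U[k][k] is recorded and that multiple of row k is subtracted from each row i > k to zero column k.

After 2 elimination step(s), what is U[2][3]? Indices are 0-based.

Step 1: pivot at (0,0) is 4.
  row1 ← row1 − (4)·row0  ⇒  L[1][0]=4, U row1=(0, 4, 3, 0)
  row2 ← row2 − (4)·row0  ⇒  L[2][0]=4, U row2=(0, 3, 2, 4)
  row3 ← row3 − (4)·row0  ⇒  L[3][0]=4, U row3=(0, 2, 2, 4)
Step 2: pivot at (1,1) is 4.
  row2 ← row2 − (2)·row1  ⇒  L[2][1]=2, U row2=(0, 0, 1, 4)
  row3 ← row3 − (3)·row1  ⇒  L[3][1]=3, U row3=(0, 0, 3, 4)

U[2][3] = 4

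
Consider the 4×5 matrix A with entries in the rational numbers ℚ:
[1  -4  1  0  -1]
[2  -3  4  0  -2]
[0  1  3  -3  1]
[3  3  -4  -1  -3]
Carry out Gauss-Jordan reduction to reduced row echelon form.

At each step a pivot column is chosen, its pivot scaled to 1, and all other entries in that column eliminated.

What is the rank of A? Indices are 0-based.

rank = 4

[1] R0 /= 1  ⇒  (1, -4, 1, 0, -1)
     R1 -= 2·R0  ⇒  (0, 5, 2, 0, 0)
     R3 -= 3·R0  ⇒  (0, 15, -7, -1, 0)
[2] R1 /= 5  ⇒  (0, 1, 2/5, 0, 0)
     R0 -= -4·R1  ⇒  (1, 0, 13/5, 0, -1)
     R2 -= 1·R1  ⇒  (0, 0, 13/5, -3, 1)
     R3 -= 15·R1  ⇒  (0, 0, -13, -1, 0)
[3] R2 /= 13/5  ⇒  (0, 0, 1, -15/13, 5/13)
     R0 -= 13/5·R2  ⇒  (1, 0, 0, 3, -2)
     R1 -= 2/5·R2  ⇒  (0, 1, 0, 6/13, -2/13)
     R3 -= -13·R2  ⇒  (0, 0, 0, -16, 5)
[4] R3 /= -16  ⇒  (0, 0, 0, 1, -5/16)
     R0 -= 3·R3  ⇒  (1, 0, 0, 0, -17/16)
     R1 -= 6/13·R3  ⇒  (0, 1, 0, 0, -1/104)
     R2 -= -15/13·R3  ⇒  (0, 0, 1, 0, 5/208)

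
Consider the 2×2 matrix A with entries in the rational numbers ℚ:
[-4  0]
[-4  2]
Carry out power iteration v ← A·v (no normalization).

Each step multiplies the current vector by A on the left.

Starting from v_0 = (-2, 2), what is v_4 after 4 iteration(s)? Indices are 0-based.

v_0 = (-2, 2).
v_1 = A·v_0 = (8, 12).
v_2 = A·v_1 = (-32, -8).
v_3 = A·v_2 = (128, 112).
v_4 = A·v_3 = (-512, -288).

v_4 = (-512, -288)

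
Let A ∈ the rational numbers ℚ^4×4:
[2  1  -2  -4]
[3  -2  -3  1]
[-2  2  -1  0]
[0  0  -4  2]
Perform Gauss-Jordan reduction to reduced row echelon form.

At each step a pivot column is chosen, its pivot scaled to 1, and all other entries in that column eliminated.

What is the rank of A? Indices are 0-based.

pivot(0,0)=2: scale R0 → (1, 1/2, -1, -2)
  clear (1,0): R1 −= (3)R0 → (0, -7/2, 0, 7)
  clear (2,0): R2 −= (-2)R0 → (0, 3, -3, -4)
pivot(1,1)=-7/2: scale R1 → (0, 1, 0, -2)
  clear (0,1): R0 −= (1/2)R1 → (1, 0, -1, -1)
  clear (2,1): R2 −= (3)R1 → (0, 0, -3, 2)
pivot(2,2)=-3: scale R2 → (0, 0, 1, -2/3)
  clear (0,2): R0 −= (-1)R2 → (1, 0, 0, -5/3)
  clear (3,2): R3 −= (-4)R2 → (0, 0, 0, -2/3)
pivot(3,3)=-2/3: scale R3 → (0, 0, 0, 1)
  clear (0,3): R0 −= (-5/3)R3 → (1, 0, 0, 0)
  clear (1,3): R1 −= (-2)R3 → (0, 1, 0, 0)
  clear (2,3): R2 −= (-2/3)R3 → (0, 0, 1, 0)

rank = 4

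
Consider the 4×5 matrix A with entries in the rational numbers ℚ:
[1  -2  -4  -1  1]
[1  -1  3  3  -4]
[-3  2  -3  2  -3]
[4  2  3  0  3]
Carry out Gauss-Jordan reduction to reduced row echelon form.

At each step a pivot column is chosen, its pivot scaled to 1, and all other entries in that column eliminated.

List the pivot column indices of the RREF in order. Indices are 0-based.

pivot columns: 0, 1, 2, 3

pivot(0,0)=1: scale R0 → (1, -2, -4, -1, 1)
  clear (1,0): R1 −= (1)R0 → (0, 1, 7, 4, -5)
  clear (2,0): R2 −= (-3)R0 → (0, -4, -15, -1, 0)
  clear (3,0): R3 −= (4)R0 → (0, 10, 19, 4, -1)
pivot(1,1)=1: scale R1 → (0, 1, 7, 4, -5)
  clear (0,1): R0 −= (-2)R1 → (1, 0, 10, 7, -9)
  clear (2,1): R2 −= (-4)R1 → (0, 0, 13, 15, -20)
  clear (3,1): R3 −= (10)R1 → (0, 0, -51, -36, 49)
pivot(2,2)=13: scale R2 → (0, 0, 1, 15/13, -20/13)
  clear (0,2): R0 −= (10)R2 → (1, 0, 0, -59/13, 83/13)
  clear (1,2): R1 −= (7)R2 → (0, 1, 0, -53/13, 75/13)
  clear (3,2): R3 −= (-51)R2 → (0, 0, 0, 297/13, -383/13)
pivot(3,3)=297/13: scale R3 → (0, 0, 0, 1, -383/297)
  clear (0,3): R0 −= (-59/13)R3 → (1, 0, 0, 0, 158/297)
  clear (1,3): R1 −= (-53/13)R3 → (0, 1, 0, 0, 152/297)
  clear (2,3): R2 −= (15/13)R3 → (0, 0, 1, 0, -5/99)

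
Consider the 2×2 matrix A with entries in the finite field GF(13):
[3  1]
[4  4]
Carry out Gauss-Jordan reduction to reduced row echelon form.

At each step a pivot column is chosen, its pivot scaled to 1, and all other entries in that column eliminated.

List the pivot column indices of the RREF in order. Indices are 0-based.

[1] R0 /= 3  ⇒  (1, 9)
     R1 -= 4·R0  ⇒  (0, 7)
[2] R1 /= 7  ⇒  (0, 1)
     R0 -= 9·R1  ⇒  (1, 0)

pivot columns: 0, 1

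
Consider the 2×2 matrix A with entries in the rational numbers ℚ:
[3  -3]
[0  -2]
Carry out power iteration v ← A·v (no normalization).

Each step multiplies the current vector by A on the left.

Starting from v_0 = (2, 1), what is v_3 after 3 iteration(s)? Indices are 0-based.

v_0 = (2, 1).
v_1 = A·v_0 = (3, -2).
v_2 = A·v_1 = (15, 4).
v_3 = A·v_2 = (33, -8).

v_3 = (33, -8)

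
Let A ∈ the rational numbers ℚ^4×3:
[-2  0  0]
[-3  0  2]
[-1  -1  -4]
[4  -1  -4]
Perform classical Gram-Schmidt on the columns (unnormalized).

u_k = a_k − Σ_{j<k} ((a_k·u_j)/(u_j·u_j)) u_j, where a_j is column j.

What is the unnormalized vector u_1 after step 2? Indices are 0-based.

u_1 = (-1/5, -3/10, -11/10, -3/5)

Step 1: u_0 = a_0 = (-2, -3, -1, 4).
Step 2: u_1 = a_1 − (-1/10)·u_0 = (-1/5, -3/10, -11/10, -3/5).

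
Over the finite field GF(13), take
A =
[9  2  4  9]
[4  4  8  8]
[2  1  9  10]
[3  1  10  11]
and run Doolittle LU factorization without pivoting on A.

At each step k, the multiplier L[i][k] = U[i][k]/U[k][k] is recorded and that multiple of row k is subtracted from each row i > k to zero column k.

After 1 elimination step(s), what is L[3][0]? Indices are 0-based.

L[3][0] = 9

k=0: U[0][0]=9
  eliminate (1,0): mult=12, new row 1: (0, 6, 12, 4); set L[1][0]=12
  eliminate (2,0): mult=6, new row 2: (0, 2, 11, 8); set L[2][0]=6
  eliminate (3,0): mult=9, new row 3: (0, 9, 0, 8); set L[3][0]=9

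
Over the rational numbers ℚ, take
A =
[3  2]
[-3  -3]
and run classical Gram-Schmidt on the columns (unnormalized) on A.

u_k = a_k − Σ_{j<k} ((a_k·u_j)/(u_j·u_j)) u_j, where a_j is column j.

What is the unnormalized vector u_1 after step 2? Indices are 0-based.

Step 1: u_0 = a_0 = (3, -3).
Step 2: u_1 = a_1 − (5/6)·u_0 = (-1/2, -1/2).

u_1 = (-1/2, -1/2)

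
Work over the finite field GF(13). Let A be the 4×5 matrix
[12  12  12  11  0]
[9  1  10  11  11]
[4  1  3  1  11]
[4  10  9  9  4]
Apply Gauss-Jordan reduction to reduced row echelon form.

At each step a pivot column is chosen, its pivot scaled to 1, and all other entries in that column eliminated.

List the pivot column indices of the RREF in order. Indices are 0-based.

pivot(0,0)=12: scale R0 → (1, 1, 1, 2, 0)
  clear (1,0): R1 −= (9)R0 → (0, 5, 1, 6, 11)
  clear (2,0): R2 −= (4)R0 → (0, 10, 12, 6, 11)
  clear (3,0): R3 −= (4)R0 → (0, 6, 5, 1, 4)
pivot(1,1)=5: scale R1 → (0, 1, 8, 9, 10)
  clear (0,1): R0 −= (1)R1 → (1, 0, 6, 6, 3)
  clear (2,1): R2 −= (10)R1 → (0, 0, 10, 7, 2)
  clear (3,1): R3 −= (6)R1 → (0, 0, 9, 12, 9)
pivot(2,2)=10: scale R2 → (0, 0, 1, 2, 8)
  clear (0,2): R0 −= (6)R2 → (1, 0, 0, 7, 7)
  clear (1,2): R1 −= (8)R2 → (0, 1, 0, 6, 11)
  clear (3,2): R3 −= (9)R2 → (0, 0, 0, 7, 2)
pivot(3,3)=7: scale R3 → (0, 0, 0, 1, 4)
  clear (0,3): R0 −= (7)R3 → (1, 0, 0, 0, 5)
  clear (1,3): R1 −= (6)R3 → (0, 1, 0, 0, 0)
  clear (2,3): R2 −= (2)R3 → (0, 0, 1, 0, 0)

pivot columns: 0, 1, 2, 3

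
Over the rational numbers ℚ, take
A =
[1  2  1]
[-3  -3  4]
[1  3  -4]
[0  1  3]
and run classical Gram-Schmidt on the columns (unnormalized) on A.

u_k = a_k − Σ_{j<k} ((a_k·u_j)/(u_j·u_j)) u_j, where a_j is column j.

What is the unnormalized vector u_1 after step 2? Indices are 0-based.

Step 1: u_0 = a_0 = (1, -3, 1, 0).
Step 2: u_1 = a_1 − (14/11)·u_0 = (8/11, 9/11, 19/11, 1).

u_1 = (8/11, 9/11, 19/11, 1)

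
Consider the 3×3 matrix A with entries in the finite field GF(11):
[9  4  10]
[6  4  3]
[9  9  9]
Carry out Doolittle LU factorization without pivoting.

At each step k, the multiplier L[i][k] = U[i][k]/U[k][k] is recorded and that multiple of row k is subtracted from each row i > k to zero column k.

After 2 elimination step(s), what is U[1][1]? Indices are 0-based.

U[1][1] = 5

[col 0] pivot 9
  R1 -= 8*R0 → (0, 5, 0)  (L[1][0] := 8)
  R2 -= 1*R0 → (0, 5, 10)  (L[2][0] := 1)
[col 1] pivot 5
  R2 -= 1*R1 → (0, 0, 10)  (L[2][1] := 1)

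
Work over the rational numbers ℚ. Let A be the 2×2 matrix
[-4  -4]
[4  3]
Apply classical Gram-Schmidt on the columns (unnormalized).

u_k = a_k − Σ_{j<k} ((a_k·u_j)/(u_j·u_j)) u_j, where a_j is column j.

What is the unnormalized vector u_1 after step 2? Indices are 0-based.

Step 1: u_0 = a_0 = (-4, 4).
Step 2: u_1 = a_1 − (7/8)·u_0 = (-1/2, -1/2).

u_1 = (-1/2, -1/2)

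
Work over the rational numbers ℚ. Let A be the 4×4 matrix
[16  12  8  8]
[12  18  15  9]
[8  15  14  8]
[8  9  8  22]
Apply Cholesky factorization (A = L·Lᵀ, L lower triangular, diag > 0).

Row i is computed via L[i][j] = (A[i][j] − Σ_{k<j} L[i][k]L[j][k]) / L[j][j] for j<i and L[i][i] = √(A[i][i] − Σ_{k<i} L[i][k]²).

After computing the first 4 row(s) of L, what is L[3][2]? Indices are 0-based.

L[3][2] = 1

Step 1: L[0][0] = √(16) = 4.
  L[1][0] = (12) / L[0][0] = 3.
Step 2: L[1][1] = √(9) = 3.
  L[2][0] = (8) / L[0][0] = 2.
  L[2][1] = (9) / L[1][1] = 3.
Step 3: L[2][2] = √(1) = 1.
  L[3][0] = (8) / L[0][0] = 2.
  L[3][1] = (3) / L[1][1] = 1.
  L[3][2] = (1) / L[2][2] = 1.
Step 4: L[3][3] = √(16) = 4.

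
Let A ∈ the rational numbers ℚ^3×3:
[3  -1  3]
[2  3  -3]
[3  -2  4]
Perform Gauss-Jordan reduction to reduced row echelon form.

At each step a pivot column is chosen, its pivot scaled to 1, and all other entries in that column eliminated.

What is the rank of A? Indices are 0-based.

pivot(0,0)=3: scale R0 → (1, -1/3, 1)
  clear (1,0): R1 −= (2)R0 → (0, 11/3, -5)
  clear (2,0): R2 −= (3)R0 → (0, -1, 1)
pivot(1,1)=11/3: scale R1 → (0, 1, -15/11)
  clear (0,1): R0 −= (-1/3)R1 → (1, 0, 6/11)
  clear (2,1): R2 −= (-1)R1 → (0, 0, -4/11)
pivot(2,2)=-4/11: scale R2 → (0, 0, 1)
  clear (0,2): R0 −= (6/11)R2 → (1, 0, 0)
  clear (1,2): R1 −= (-15/11)R2 → (0, 1, 0)

rank = 3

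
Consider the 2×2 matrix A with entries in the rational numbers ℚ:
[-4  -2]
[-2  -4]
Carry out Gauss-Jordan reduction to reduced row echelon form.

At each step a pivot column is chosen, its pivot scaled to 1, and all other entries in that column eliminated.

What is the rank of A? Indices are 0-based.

rank = 2

[1] R0 /= -4  ⇒  (1, 1/2)
     R1 -= -2·R0  ⇒  (0, -3)
[2] R1 /= -3  ⇒  (0, 1)
     R0 -= 1/2·R1  ⇒  (1, 0)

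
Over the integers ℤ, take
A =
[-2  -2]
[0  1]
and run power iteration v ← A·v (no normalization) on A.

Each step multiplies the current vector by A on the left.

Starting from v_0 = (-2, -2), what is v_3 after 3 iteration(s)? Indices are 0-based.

v_0 = (-2, -2).
v_1 = A·v_0 = (8, -2).
v_2 = A·v_1 = (-12, -2).
v_3 = A·v_2 = (28, -2).

v_3 = (28, -2)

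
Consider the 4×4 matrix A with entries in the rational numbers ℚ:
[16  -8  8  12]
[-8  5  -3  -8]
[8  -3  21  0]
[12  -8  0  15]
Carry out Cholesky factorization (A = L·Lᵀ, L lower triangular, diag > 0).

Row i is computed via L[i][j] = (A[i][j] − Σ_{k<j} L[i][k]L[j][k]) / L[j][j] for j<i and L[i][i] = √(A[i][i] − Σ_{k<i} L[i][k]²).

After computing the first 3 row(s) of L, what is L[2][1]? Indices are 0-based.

Step 1: L[0][0] = √(16) = 4.
  L[1][0] = (-8) / L[0][0] = -2.
Step 2: L[1][1] = √(1) = 1.
  L[2][0] = (8) / L[0][0] = 2.
  L[2][1] = (1) / L[1][1] = 1.
Step 3: L[2][2] = √(16) = 4.

L[2][1] = 1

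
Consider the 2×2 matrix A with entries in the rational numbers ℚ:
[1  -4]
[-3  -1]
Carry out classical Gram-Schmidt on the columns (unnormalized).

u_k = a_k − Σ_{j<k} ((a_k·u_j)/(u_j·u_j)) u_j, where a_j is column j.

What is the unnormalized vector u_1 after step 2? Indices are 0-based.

Step 1: u_0 = a_0 = (1, -3).
Step 2: u_1 = a_1 − (-1/10)·u_0 = (-39/10, -13/10).

u_1 = (-39/10, -13/10)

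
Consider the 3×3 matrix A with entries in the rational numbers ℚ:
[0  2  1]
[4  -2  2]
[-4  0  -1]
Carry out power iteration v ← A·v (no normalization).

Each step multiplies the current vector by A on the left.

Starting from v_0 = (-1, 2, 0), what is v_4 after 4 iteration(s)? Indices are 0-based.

v_0 = (-1, 2, 0).
v_1 = A·v_0 = (4, -8, 4).
v_2 = A·v_1 = (-12, 40, -20).
v_3 = A·v_2 = (60, -168, 68).
v_4 = A·v_3 = (-268, 712, -308).

v_4 = (-268, 712, -308)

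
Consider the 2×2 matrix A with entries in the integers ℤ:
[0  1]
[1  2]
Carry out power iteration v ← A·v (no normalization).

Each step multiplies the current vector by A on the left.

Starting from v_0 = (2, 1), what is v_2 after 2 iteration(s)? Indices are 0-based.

v_2 = (4, 9)

v_0 = (2, 1).
v_1 = A·v_0 = (1, 4).
v_2 = A·v_1 = (4, 9).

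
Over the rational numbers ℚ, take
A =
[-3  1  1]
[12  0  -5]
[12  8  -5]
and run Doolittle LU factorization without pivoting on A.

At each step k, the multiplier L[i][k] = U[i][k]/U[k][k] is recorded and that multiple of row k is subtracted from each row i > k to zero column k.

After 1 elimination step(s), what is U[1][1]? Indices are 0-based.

U[1][1] = 4

[col 0] pivot -3
  R1 -= -4*R0 → (0, 4, -1)  (L[1][0] := -4)
  R2 -= -4*R0 → (0, 12, -1)  (L[2][0] := -4)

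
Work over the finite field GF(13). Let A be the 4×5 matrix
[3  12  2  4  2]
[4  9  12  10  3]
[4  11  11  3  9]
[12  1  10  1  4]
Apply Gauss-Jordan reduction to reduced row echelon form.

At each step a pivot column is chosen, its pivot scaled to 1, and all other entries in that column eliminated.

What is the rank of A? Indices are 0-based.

step 1: normalize row 0 (÷3) = (1, 4, 5, 10, 5)
  row 1: subtract 4×row0 = (0, 6, 5, 9, 9)
  row 2: subtract 4×row0 = (0, 8, 4, 2, 2)
  row 3: subtract 12×row0 = (0, 5, 2, 11, 9)
step 2: normalize row 1 (÷6) = (0, 1, 3, 8, 8)
  row 0: subtract 4×row1 = (1, 0, 6, 4, 12)
  row 2: subtract 8×row1 = (0, 0, 6, 3, 3)
  row 3: subtract 5×row1 = (0, 0, 0, 10, 8)
step 3: normalize row 2 (÷6) = (0, 0, 1, 7, 7)
  row 0: subtract 6×row2 = (1, 0, 0, 1, 9)
  row 1: subtract 3×row2 = (0, 1, 0, 0, 0)
step 4: normalize row 3 (÷10) = (0, 0, 0, 1, 6)
  row 0: subtract 1×row3 = (1, 0, 0, 0, 3)
  row 2: subtract 7×row3 = (0, 0, 1, 0, 4)

rank = 4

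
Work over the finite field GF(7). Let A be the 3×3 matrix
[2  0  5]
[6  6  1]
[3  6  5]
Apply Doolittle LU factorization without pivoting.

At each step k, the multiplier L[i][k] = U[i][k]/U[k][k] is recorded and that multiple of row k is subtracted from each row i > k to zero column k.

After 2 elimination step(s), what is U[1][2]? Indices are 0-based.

U[1][2] = 0

k=0: U[0][0]=2
  eliminate (1,0): mult=3, new row 1: (0, 6, 0); set L[1][0]=3
  eliminate (2,0): mult=5, new row 2: (0, 6, 1); set L[2][0]=5
k=1: U[1][1]=6
  eliminate (2,1): mult=1, new row 2: (0, 0, 1); set L[2][1]=1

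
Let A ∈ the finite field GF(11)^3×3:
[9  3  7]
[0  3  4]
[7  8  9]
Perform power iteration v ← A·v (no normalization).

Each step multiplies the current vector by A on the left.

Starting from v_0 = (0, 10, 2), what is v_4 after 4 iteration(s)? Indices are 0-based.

v_4 = (5, 7, 2)

v_0 = (0, 10, 2).
v_1 = A·v_0 = (0, 5, 10).
v_2 = A·v_1 = (8, 0, 9).
v_3 = A·v_2 = (3, 3, 5).
v_4 = A·v_3 = (5, 7, 2).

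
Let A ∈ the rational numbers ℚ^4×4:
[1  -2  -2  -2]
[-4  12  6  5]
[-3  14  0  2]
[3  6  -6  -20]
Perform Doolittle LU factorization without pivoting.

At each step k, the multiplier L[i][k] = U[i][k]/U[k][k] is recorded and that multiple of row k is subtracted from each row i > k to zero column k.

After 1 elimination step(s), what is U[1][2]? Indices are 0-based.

[col 0] pivot 1
  R1 -= -4*R0 → (0, 4, -2, -3)  (L[1][0] := -4)
  R2 -= -3*R0 → (0, 8, -6, -4)  (L[2][0] := -3)
  R3 -= 3*R0 → (0, 12, 0, -14)  (L[3][0] := 3)

U[1][2] = -2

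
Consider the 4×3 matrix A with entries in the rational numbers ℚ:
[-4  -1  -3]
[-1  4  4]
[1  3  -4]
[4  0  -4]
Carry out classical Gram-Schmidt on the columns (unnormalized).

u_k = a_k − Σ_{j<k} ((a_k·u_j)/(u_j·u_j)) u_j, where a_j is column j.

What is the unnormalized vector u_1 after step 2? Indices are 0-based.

Step 1: u_0 = a_0 = (-4, -1, 1, 4).
Step 2: u_1 = a_1 − (3/34)·u_0 = (-11/17, 139/34, 99/34, -6/17).

u_1 = (-11/17, 139/34, 99/34, -6/17)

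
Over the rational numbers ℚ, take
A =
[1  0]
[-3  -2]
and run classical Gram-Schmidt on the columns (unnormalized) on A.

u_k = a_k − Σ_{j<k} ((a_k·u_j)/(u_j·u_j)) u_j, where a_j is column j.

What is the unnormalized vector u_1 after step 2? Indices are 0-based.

Step 1: u_0 = a_0 = (1, -3).
Step 2: u_1 = a_1 − (3/5)·u_0 = (-3/5, -1/5).

u_1 = (-3/5, -1/5)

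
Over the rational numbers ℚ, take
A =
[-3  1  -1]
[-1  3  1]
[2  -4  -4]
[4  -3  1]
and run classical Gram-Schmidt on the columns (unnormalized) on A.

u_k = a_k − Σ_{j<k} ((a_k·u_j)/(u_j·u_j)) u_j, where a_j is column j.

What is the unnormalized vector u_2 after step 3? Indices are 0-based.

u_2 = (94/187, -250/187, -16/11, 144/187)

Step 1: u_0 = a_0 = (-3, -1, 2, 4).
Step 2: u_1 = a_1 − (-13/15)·u_0 = (-8/5, 32/15, -34/15, 7/15).
Step 3: u_2 = a_2 − (-1/15)·u_0 − (199/187)·u_1 = (94/187, -250/187, -16/11, 144/187).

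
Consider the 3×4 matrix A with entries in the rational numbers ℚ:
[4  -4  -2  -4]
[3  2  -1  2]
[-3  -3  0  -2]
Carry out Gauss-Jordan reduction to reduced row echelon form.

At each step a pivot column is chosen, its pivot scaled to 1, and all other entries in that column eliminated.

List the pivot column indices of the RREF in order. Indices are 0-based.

pivot columns: 0, 1, 2

step 1: normalize row 0 (÷4) = (1, -1, -1/2, -1)
  row 1: subtract 3×row0 = (0, 5, 1/2, 5)
  row 2: subtract -3×row0 = (0, -6, -3/2, -5)
step 2: normalize row 1 (÷5) = (0, 1, 1/10, 1)
  row 0: subtract -1×row1 = (1, 0, -2/5, 0)
  row 2: subtract -6×row1 = (0, 0, -9/10, 1)
step 3: normalize row 2 (÷-9/10) = (0, 0, 1, -10/9)
  row 0: subtract -2/5×row2 = (1, 0, 0, -4/9)
  row 1: subtract 1/10×row2 = (0, 1, 0, 10/9)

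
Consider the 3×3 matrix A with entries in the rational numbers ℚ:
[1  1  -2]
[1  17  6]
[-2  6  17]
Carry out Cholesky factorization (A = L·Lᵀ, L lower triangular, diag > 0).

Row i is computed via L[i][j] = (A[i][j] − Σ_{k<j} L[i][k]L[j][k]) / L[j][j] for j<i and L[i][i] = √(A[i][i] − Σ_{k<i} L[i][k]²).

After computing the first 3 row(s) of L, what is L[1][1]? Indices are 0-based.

L[1][1] = 4

Step 1: L[0][0] = √(1) = 1.
  L[1][0] = (1) / L[0][0] = 1.
Step 2: L[1][1] = √(16) = 4.
  L[2][0] = (-2) / L[0][0] = -2.
  L[2][1] = (8) / L[1][1] = 2.
Step 3: L[2][2] = √(9) = 3.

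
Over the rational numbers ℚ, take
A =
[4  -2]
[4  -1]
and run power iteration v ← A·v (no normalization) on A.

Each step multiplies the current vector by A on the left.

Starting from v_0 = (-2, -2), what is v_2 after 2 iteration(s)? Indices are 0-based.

v_0 = (-2, -2).
v_1 = A·v_0 = (-4, -6).
v_2 = A·v_1 = (-4, -10).

v_2 = (-4, -10)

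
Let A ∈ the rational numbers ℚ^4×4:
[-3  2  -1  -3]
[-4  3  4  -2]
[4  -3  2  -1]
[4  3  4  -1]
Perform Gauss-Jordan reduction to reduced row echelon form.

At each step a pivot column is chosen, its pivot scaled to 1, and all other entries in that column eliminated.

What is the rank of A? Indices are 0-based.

pivot(0,0)=-3: scale R0 → (1, -2/3, 1/3, 1)
  clear (1,0): R1 −= (-4)R0 → (0, 1/3, 16/3, 2)
  clear (2,0): R2 −= (4)R0 → (0, -1/3, 2/3, -5)
  clear (3,0): R3 −= (4)R0 → (0, 17/3, 8/3, -5)
pivot(1,1)=1/3: scale R1 → (0, 1, 16, 6)
  clear (0,1): R0 −= (-2/3)R1 → (1, 0, 11, 5)
  clear (2,1): R2 −= (-1/3)R1 → (0, 0, 6, -3)
  clear (3,1): R3 −= (17/3)R1 → (0, 0, -88, -39)
pivot(2,2)=6: scale R2 → (0, 0, 1, -1/2)
  clear (0,2): R0 −= (11)R2 → (1, 0, 0, 21/2)
  clear (1,2): R1 −= (16)R2 → (0, 1, 0, 14)
  clear (3,2): R3 −= (-88)R2 → (0, 0, 0, -83)
pivot(3,3)=-83: scale R3 → (0, 0, 0, 1)
  clear (0,3): R0 −= (21/2)R3 → (1, 0, 0, 0)
  clear (1,3): R1 −= (14)R3 → (0, 1, 0, 0)
  clear (2,3): R2 −= (-1/2)R3 → (0, 0, 1, 0)

rank = 4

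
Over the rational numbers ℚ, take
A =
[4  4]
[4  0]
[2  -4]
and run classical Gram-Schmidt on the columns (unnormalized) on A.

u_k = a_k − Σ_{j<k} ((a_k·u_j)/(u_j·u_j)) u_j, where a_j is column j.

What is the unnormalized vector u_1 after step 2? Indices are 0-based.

Step 1: u_0 = a_0 = (4, 4, 2).
Step 2: u_1 = a_1 − (2/9)·u_0 = (28/9, -8/9, -40/9).

u_1 = (28/9, -8/9, -40/9)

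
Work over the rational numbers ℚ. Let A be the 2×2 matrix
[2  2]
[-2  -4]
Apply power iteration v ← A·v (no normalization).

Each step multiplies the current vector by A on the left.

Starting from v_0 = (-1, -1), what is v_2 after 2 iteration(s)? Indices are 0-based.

v_0 = (-1, -1).
v_1 = A·v_0 = (-4, 6).
v_2 = A·v_1 = (4, -16).

v_2 = (4, -16)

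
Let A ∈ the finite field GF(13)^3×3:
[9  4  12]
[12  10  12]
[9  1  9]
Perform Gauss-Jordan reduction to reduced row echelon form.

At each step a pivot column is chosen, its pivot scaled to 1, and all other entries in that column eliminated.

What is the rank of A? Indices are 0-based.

[1] R0 /= 9  ⇒  (1, 12, 10)
     R1 -= 12·R0  ⇒  (0, 9, 9)
     R2 -= 9·R0  ⇒  (0, 10, 10)
[2] R1 /= 9  ⇒  (0, 1, 1)
     R0 -= 12·R1  ⇒  (1, 0, 11)
     R2 -= 10·R1  ⇒  (0, 0, 0)
column 2 empty below row 2

rank = 2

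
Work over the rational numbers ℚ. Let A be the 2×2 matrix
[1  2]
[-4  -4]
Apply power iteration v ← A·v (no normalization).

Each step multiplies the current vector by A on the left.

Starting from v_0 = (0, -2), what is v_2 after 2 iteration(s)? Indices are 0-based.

v_0 = (0, -2).
v_1 = A·v_0 = (-4, 8).
v_2 = A·v_1 = (12, -16).

v_2 = (12, -16)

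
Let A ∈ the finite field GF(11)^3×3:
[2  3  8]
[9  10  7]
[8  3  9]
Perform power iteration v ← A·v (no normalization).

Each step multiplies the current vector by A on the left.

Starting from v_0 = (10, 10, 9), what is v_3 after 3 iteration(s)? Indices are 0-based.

v_3 = (3, 5, 9)

v_0 = (10, 10, 9).
v_1 = A·v_0 = (1, 0, 4).
v_2 = A·v_1 = (1, 4, 0).
v_3 = A·v_2 = (3, 5, 9).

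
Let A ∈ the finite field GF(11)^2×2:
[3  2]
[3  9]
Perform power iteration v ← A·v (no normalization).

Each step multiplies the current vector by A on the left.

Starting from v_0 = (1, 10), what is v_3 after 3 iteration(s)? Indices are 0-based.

v_3 = (3, 9)

v_0 = (1, 10).
v_1 = A·v_0 = (1, 5).
v_2 = A·v_1 = (2, 4).
v_3 = A·v_2 = (3, 9).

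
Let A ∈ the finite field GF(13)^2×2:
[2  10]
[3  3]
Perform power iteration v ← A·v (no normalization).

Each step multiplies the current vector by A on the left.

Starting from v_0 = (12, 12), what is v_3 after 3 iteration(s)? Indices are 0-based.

v_0 = (12, 12).
v_1 = A·v_0 = (1, 7).
v_2 = A·v_1 = (7, 11).
v_3 = A·v_2 = (7, 2).

v_3 = (7, 2)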